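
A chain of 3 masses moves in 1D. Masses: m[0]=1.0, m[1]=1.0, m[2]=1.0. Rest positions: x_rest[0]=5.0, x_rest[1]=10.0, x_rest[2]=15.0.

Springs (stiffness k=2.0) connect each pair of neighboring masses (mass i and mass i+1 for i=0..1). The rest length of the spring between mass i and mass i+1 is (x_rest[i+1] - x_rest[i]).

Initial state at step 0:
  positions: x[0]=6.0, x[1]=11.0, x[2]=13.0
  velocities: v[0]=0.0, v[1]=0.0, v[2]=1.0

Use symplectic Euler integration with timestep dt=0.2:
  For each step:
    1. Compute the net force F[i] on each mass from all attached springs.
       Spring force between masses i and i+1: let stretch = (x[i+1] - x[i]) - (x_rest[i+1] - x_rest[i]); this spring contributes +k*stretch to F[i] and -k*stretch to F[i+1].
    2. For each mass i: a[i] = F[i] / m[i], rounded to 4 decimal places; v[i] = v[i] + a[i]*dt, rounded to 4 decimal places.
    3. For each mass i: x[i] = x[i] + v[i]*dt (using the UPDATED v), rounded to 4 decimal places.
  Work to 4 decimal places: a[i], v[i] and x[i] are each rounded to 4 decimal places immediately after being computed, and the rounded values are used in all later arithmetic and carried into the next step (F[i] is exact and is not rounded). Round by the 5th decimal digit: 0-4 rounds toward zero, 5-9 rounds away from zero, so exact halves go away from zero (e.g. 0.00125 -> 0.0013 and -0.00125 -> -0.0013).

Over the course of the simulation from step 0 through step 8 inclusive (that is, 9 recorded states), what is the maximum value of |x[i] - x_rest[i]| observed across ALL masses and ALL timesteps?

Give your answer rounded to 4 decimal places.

Step 0: x=[6.0000 11.0000 13.0000] v=[0.0000 0.0000 1.0000]
Step 1: x=[6.0000 10.7600 13.4400] v=[0.0000 -1.2000 2.2000]
Step 2: x=[5.9808 10.3536 14.0656] v=[-0.0960 -2.0320 3.1280]
Step 3: x=[5.9114 9.8943 14.7942] v=[-0.3469 -2.2963 3.6432]
Step 4: x=[5.7607 9.5084 15.5308] v=[-0.7537 -1.9295 3.6832]
Step 5: x=[5.5098 9.3045 16.1856] v=[-1.2546 -1.0196 3.2742]
Step 6: x=[5.1625 9.3475 16.6900] v=[-1.7367 0.2150 2.5218]
Step 7: x=[4.7500 9.6431 17.0070] v=[-2.0627 1.4780 1.5848]
Step 8: x=[4.3289 10.1364 17.1348] v=[-2.1055 2.4663 0.6392]
Max displacement = 2.1348

Answer: 2.1348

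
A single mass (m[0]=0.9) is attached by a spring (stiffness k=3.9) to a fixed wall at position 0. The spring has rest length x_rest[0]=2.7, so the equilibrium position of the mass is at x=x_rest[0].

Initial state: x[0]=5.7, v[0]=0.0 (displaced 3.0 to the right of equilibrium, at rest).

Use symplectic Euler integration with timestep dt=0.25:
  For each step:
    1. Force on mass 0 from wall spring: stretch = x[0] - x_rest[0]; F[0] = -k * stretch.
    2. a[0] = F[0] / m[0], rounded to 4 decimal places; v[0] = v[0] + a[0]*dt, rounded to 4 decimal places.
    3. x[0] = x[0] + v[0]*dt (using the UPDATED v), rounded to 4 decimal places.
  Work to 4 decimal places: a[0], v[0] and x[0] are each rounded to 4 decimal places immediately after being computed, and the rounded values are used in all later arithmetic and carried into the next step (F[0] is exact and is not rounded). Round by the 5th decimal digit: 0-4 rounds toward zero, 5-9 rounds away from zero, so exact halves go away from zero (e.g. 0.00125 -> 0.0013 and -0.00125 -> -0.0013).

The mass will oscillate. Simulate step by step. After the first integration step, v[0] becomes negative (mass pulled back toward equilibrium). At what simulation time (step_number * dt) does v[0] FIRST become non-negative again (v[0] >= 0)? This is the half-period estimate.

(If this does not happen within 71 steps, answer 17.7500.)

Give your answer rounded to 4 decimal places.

Step 0: x=[5.7000] v=[0.0000]
Step 1: x=[4.8875] v=[-3.2500]
Step 2: x=[3.4826] v=[-5.6198]
Step 3: x=[1.8657] v=[-6.4676]
Step 4: x=[0.4748] v=[-5.5638]
Step 5: x=[-0.3135] v=[-3.1532]
Step 6: x=[-0.2857] v=[0.1114]
First v>=0 after going negative at step 6, time=1.5000

Answer: 1.5000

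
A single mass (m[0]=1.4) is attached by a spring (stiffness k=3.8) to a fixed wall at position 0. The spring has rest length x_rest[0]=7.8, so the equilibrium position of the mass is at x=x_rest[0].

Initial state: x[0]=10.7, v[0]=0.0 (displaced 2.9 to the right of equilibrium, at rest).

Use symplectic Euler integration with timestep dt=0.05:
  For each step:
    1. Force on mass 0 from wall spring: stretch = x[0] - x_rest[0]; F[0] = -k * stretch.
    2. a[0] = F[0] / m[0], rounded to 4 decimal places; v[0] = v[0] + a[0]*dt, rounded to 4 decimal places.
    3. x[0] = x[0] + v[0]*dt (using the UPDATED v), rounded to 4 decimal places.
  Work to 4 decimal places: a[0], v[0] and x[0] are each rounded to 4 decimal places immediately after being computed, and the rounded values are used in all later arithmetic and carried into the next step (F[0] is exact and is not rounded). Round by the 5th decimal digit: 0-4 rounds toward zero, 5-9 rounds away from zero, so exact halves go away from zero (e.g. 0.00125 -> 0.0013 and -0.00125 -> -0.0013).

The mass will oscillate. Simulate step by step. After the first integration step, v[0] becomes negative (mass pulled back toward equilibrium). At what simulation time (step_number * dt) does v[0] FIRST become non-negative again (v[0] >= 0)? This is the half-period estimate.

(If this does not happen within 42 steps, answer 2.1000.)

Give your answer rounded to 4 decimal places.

Step 0: x=[10.7000] v=[0.0000]
Step 1: x=[10.6803] v=[-0.3936]
Step 2: x=[10.6411] v=[-0.7845]
Step 3: x=[10.5826] v=[-1.1701]
Step 4: x=[10.5052] v=[-1.5477]
Step 5: x=[10.4095] v=[-1.9148]
Step 6: x=[10.2961] v=[-2.2689]
Step 7: x=[10.1657] v=[-2.6077]
Step 8: x=[10.0193] v=[-2.9288]
Step 9: x=[9.8578] v=[-3.2300]
Step 10: x=[9.6823] v=[-3.5093]
Step 11: x=[9.4941] v=[-3.7648]
Step 12: x=[9.2944] v=[-3.9947]
Step 13: x=[9.0845] v=[-4.1975]
Step 14: x=[8.8659] v=[-4.3718]
Step 15: x=[8.6401] v=[-4.5165]
Step 16: x=[8.4086] v=[-4.6305]
Step 17: x=[8.1729] v=[-4.7131]
Step 18: x=[7.9347] v=[-4.7637]
Step 19: x=[7.6956] v=[-4.7820]
Step 20: x=[7.4572] v=[-4.7678]
Step 21: x=[7.2211] v=[-4.7213]
Step 22: x=[6.9890] v=[-4.6427]
Step 23: x=[6.7624] v=[-4.5326]
Step 24: x=[6.5428] v=[-4.3918]
Step 25: x=[6.3317] v=[-4.2212]
Step 26: x=[6.1306] v=[-4.0219]
Step 27: x=[5.9408] v=[-3.7953]
Step 28: x=[5.7637] v=[-3.5430]
Step 29: x=[5.6004] v=[-3.2666]
Step 30: x=[5.4520] v=[-2.9681]
Step 31: x=[5.3195] v=[-2.6494]
Step 32: x=[5.2039] v=[-2.3128]
Step 33: x=[5.1059] v=[-1.9605]
Step 34: x=[5.0262] v=[-1.5949]
Step 35: x=[4.9653] v=[-1.2185]
Step 36: x=[4.9236] v=[-0.8338]
Step 37: x=[4.9014] v=[-0.4434]
Step 38: x=[4.8989] v=[-0.0500]
Step 39: x=[4.9161] v=[0.3437]
First v>=0 after going negative at step 39, time=1.9500

Answer: 1.9500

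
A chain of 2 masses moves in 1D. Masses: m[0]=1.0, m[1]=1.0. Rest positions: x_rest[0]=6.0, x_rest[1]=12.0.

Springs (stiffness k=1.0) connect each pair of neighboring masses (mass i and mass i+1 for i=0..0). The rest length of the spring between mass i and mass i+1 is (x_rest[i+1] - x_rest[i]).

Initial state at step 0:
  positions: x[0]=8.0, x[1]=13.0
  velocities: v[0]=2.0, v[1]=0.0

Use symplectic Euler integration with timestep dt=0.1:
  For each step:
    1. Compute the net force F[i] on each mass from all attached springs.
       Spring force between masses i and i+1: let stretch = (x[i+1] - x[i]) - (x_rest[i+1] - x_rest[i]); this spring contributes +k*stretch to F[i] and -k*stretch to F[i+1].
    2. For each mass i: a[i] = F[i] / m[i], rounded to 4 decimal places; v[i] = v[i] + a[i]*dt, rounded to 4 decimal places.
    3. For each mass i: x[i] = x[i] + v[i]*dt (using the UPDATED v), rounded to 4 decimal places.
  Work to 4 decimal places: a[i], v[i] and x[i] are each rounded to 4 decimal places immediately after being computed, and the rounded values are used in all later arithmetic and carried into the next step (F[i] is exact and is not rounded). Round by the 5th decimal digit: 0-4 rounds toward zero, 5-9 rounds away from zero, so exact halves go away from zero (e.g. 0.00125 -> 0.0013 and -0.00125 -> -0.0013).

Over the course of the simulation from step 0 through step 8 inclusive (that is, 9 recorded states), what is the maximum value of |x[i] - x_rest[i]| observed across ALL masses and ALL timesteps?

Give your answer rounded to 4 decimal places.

Answer: 3.1221

Derivation:
Step 0: x=[8.0000 13.0000] v=[2.0000 0.0000]
Step 1: x=[8.1900 13.0100] v=[1.9000 0.1000]
Step 2: x=[8.3682 13.0318] v=[1.7820 0.2180]
Step 3: x=[8.5330 13.0670] v=[1.6484 0.3516]
Step 4: x=[8.6832 13.1168] v=[1.5018 0.4982]
Step 5: x=[8.8177 13.1823] v=[1.3452 0.6548]
Step 6: x=[8.9359 13.2641] v=[1.1817 0.8183]
Step 7: x=[9.0374 13.3627] v=[1.0145 0.9855]
Step 8: x=[9.1221 13.4780] v=[0.8470 1.1530]
Max displacement = 3.1221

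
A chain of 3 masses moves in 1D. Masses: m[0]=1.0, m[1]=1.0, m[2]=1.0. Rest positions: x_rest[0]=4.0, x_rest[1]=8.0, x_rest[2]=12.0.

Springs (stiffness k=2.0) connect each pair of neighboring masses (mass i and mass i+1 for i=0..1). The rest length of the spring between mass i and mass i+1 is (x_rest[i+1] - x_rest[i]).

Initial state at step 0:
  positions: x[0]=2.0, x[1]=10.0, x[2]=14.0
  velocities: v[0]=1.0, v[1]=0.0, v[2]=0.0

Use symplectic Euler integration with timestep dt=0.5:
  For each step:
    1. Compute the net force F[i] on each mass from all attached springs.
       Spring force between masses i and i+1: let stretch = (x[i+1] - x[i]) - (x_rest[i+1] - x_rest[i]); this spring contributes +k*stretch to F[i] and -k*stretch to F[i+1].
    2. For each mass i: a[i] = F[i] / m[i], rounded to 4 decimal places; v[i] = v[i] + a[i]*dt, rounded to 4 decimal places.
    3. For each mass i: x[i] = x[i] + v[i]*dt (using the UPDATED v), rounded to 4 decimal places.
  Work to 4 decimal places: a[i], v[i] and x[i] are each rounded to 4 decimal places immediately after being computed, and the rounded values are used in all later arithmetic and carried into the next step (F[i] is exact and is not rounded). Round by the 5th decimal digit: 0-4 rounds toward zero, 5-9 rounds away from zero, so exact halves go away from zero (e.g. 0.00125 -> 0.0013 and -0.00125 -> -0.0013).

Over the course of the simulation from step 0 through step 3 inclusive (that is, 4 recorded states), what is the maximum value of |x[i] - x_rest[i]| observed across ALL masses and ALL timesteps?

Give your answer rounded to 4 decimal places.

Answer: 3.2500

Derivation:
Step 0: x=[2.0000 10.0000 14.0000] v=[1.0000 0.0000 0.0000]
Step 1: x=[4.5000 8.0000 14.0000] v=[5.0000 -4.0000 0.0000]
Step 2: x=[6.7500 7.2500 13.0000] v=[4.5000 -1.5000 -2.0000]
Step 3: x=[7.2500 9.1250 11.1250] v=[1.0000 3.7500 -3.7500]
Max displacement = 3.2500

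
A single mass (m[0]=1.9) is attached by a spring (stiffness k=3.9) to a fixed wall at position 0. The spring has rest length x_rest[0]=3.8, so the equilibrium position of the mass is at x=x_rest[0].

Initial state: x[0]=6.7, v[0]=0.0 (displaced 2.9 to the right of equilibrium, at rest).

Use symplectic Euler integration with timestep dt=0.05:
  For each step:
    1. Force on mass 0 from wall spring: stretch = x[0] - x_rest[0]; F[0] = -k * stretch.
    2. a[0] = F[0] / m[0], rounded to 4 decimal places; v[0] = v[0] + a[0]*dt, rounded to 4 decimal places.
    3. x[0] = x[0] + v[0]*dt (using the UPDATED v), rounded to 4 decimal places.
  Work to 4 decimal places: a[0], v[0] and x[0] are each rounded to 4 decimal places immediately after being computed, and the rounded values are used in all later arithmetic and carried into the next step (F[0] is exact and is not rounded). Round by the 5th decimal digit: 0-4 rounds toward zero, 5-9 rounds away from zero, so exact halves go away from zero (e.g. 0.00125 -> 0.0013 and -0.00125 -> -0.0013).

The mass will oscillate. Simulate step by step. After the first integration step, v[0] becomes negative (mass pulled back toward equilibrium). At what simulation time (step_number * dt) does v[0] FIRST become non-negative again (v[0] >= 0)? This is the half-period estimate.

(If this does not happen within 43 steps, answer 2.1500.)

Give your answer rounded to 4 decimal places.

Answer: 2.1500

Derivation:
Step 0: x=[6.7000] v=[0.0000]
Step 1: x=[6.6851] v=[-0.2976]
Step 2: x=[6.6554] v=[-0.5937]
Step 3: x=[6.6111] v=[-0.8868]
Step 4: x=[6.5523] v=[-1.1753]
Step 5: x=[6.4794] v=[-1.4578]
Step 6: x=[6.3928] v=[-1.7328]
Step 7: x=[6.2929] v=[-1.9989]
Step 8: x=[6.1802] v=[-2.2548]
Step 9: x=[6.0552] v=[-2.4991]
Step 10: x=[5.9187] v=[-2.7306]
Step 11: x=[5.7713] v=[-2.9480]
Step 12: x=[5.6138] v=[-3.1503]
Step 13: x=[5.4470] v=[-3.3365]
Step 14: x=[5.2717] v=[-3.5055]
Step 15: x=[5.0889] v=[-3.6565]
Step 16: x=[4.8995] v=[-3.7888]
Step 17: x=[4.7044] v=[-3.9016]
Step 18: x=[4.5047] v=[-3.9944]
Step 19: x=[4.3014] v=[-4.0667]
Step 20: x=[4.0955] v=[-4.1182]
Step 21: x=[3.8881] v=[-4.1485]
Step 22: x=[3.6802] v=[-4.1575]
Step 23: x=[3.4729] v=[-4.1452]
Step 24: x=[3.2673] v=[-4.1116]
Step 25: x=[3.0645] v=[-4.0569]
Step 26: x=[2.8654] v=[-3.9814]
Step 27: x=[2.6711] v=[-3.8855]
Step 28: x=[2.4826] v=[-3.7696]
Step 29: x=[2.3009] v=[-3.6344]
Step 30: x=[2.1269] v=[-3.4805]
Step 31: x=[1.9615] v=[-3.3088]
Step 32: x=[1.8055] v=[-3.1201]
Step 33: x=[1.6597] v=[-2.9154]
Step 34: x=[1.5249] v=[-2.6957]
Step 35: x=[1.4018] v=[-2.4622]
Step 36: x=[1.2910] v=[-2.2161]
Step 37: x=[1.1931] v=[-1.9586]
Step 38: x=[1.1085] v=[-1.6911]
Step 39: x=[1.0378] v=[-1.4149]
Step 40: x=[0.9812] v=[-1.1314]
Step 41: x=[0.9391] v=[-0.8421]
Step 42: x=[0.9117] v=[-0.5485]
Step 43: x=[0.8991] v=[-0.2521]
v[0] did not become non-negative within 43 steps; using fallback time=2.1500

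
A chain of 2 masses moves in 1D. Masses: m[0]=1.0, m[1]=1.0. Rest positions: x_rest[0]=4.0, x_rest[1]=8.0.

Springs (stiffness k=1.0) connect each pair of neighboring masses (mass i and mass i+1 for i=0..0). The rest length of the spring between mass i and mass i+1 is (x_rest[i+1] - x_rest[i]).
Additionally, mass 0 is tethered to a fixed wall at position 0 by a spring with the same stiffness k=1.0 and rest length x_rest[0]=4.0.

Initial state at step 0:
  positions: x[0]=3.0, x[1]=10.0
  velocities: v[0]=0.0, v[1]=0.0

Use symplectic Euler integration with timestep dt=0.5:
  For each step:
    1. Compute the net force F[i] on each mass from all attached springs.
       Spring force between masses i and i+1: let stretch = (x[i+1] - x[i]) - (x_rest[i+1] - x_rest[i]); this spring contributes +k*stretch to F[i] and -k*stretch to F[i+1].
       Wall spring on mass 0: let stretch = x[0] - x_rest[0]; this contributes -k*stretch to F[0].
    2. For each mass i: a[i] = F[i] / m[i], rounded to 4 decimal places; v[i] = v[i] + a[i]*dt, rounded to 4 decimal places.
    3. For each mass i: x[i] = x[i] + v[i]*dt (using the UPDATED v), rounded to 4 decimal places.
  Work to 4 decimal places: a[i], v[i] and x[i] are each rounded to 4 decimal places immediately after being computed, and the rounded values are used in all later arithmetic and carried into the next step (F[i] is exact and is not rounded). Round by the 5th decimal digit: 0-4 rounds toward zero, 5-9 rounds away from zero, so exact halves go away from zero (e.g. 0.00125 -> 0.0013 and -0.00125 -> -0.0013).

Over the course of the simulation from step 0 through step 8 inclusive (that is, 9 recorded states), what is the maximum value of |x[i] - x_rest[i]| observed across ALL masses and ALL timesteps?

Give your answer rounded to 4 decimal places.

Answer: 2.1973

Derivation:
Step 0: x=[3.0000 10.0000] v=[0.0000 0.0000]
Step 1: x=[4.0000 9.2500] v=[2.0000 -1.5000]
Step 2: x=[5.3125 8.1875] v=[2.6250 -2.1250]
Step 3: x=[6.0157 7.4063] v=[1.4063 -1.5625]
Step 4: x=[5.5626 7.2774] v=[-0.9063 -0.2578]
Step 5: x=[4.1475 7.7198] v=[-2.8302 0.8848]
Step 6: x=[2.5886 8.2692] v=[-3.1178 1.0987]
Step 7: x=[1.8027 8.3984] v=[-1.5718 0.2584]
Step 8: x=[2.2151 7.8787] v=[0.8247 -1.0395]
Max displacement = 2.1973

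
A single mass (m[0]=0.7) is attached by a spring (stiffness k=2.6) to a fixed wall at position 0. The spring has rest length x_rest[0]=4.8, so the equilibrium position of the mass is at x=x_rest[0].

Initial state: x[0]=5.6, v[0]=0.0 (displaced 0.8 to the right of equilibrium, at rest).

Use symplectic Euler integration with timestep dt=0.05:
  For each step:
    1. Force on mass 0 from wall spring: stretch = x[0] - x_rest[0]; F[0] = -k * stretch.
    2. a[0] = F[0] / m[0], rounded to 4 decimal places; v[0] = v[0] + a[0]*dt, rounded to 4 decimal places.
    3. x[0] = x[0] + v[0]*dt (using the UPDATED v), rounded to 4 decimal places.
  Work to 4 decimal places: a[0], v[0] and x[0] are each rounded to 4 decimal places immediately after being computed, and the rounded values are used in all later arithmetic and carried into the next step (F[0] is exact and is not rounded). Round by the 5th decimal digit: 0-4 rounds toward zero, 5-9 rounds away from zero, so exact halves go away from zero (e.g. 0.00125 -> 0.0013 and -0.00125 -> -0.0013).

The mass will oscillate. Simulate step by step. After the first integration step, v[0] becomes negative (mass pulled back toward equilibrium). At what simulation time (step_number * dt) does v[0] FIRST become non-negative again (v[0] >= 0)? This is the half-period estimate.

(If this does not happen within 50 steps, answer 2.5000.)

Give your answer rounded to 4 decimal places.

Step 0: x=[5.6000] v=[0.0000]
Step 1: x=[5.5926] v=[-0.1486]
Step 2: x=[5.5778] v=[-0.2958]
Step 3: x=[5.5558] v=[-0.4403]
Step 4: x=[5.5268] v=[-0.5807]
Step 5: x=[5.4910] v=[-0.7157]
Step 6: x=[5.4488] v=[-0.8440]
Step 7: x=[5.4006] v=[-0.9645]
Step 8: x=[5.3468] v=[-1.0760]
Step 9: x=[5.2879] v=[-1.1776]
Step 10: x=[5.2245] v=[-1.2682]
Step 11: x=[5.1572] v=[-1.3470]
Step 12: x=[5.0865] v=[-1.4133]
Step 13: x=[5.0132] v=[-1.4665]
Step 14: x=[4.9379] v=[-1.5061]
Step 15: x=[4.8613] v=[-1.5317]
Step 16: x=[4.7841] v=[-1.5431]
Step 17: x=[4.7071] v=[-1.5401]
Step 18: x=[4.6310] v=[-1.5228]
Step 19: x=[4.5564] v=[-1.4914]
Step 20: x=[4.4841] v=[-1.4462]
Step 21: x=[4.4147] v=[-1.3875]
Step 22: x=[4.3489] v=[-1.3159]
Step 23: x=[4.2873] v=[-1.2321]
Step 24: x=[4.2305] v=[-1.1369]
Step 25: x=[4.1789] v=[-1.0311]
Step 26: x=[4.1331] v=[-0.9158]
Step 27: x=[4.0935] v=[-0.7919]
Step 28: x=[4.0605] v=[-0.6607]
Step 29: x=[4.0343] v=[-0.5234]
Step 30: x=[4.0152] v=[-0.3812]
Step 31: x=[4.0034] v=[-0.2355]
Step 32: x=[3.9990] v=[-0.0876]
Step 33: x=[4.0021] v=[0.0612]
First v>=0 after going negative at step 33, time=1.6500

Answer: 1.6500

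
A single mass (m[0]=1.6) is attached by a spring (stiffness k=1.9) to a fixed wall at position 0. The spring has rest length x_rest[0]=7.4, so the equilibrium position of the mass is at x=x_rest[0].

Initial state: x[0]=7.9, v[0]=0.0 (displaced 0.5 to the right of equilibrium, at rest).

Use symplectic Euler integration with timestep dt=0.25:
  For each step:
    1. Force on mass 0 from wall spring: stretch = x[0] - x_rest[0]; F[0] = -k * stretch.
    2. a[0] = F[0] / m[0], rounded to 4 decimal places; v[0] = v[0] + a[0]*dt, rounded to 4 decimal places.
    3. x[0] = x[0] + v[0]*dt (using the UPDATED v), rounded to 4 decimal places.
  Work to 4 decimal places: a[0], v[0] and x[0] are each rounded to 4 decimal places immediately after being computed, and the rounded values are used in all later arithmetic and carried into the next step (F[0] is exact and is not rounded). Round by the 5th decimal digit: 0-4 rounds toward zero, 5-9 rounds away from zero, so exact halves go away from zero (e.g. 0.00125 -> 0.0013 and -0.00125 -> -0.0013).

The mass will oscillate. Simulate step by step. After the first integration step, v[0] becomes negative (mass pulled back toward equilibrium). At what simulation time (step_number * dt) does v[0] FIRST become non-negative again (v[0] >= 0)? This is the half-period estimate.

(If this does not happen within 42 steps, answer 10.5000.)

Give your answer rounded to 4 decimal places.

Answer: 3.0000

Derivation:
Step 0: x=[7.9000] v=[0.0000]
Step 1: x=[7.8629] v=[-0.1485]
Step 2: x=[7.7914] v=[-0.2859]
Step 3: x=[7.6909] v=[-0.4021]
Step 4: x=[7.5688] v=[-0.4885]
Step 5: x=[7.4342] v=[-0.5386]
Step 6: x=[7.2970] v=[-0.5488]
Step 7: x=[7.1675] v=[-0.5182]
Step 8: x=[7.0552] v=[-0.4492]
Step 9: x=[6.9685] v=[-0.3468]
Step 10: x=[6.9138] v=[-0.2187]
Step 11: x=[6.8952] v=[-0.0744]
Step 12: x=[6.9141] v=[0.0755]
First v>=0 after going negative at step 12, time=3.0000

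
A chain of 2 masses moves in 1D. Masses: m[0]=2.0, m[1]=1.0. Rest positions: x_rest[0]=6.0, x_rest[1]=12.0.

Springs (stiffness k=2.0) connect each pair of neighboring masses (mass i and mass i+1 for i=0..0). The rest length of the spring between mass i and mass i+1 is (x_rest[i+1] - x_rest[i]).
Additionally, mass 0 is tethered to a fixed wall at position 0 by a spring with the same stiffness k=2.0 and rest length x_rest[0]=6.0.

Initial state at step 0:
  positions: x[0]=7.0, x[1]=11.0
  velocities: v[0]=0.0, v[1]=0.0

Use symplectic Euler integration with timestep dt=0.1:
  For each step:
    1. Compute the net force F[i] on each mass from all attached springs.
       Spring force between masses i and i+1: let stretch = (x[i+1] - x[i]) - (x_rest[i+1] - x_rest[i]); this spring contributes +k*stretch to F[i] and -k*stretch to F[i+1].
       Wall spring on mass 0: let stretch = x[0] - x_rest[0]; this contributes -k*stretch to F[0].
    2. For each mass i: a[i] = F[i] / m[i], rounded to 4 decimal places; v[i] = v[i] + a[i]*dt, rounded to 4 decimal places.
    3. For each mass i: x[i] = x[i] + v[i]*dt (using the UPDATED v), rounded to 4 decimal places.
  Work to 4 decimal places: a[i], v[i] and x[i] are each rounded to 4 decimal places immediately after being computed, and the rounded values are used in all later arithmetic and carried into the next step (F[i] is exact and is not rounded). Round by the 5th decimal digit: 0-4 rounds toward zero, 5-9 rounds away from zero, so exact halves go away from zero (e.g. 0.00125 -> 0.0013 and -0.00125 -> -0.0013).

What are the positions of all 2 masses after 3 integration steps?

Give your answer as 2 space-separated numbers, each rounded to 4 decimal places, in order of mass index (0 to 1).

Answer: 6.8250 11.2331

Derivation:
Step 0: x=[7.0000 11.0000] v=[0.0000 0.0000]
Step 1: x=[6.9700 11.0400] v=[-0.3000 0.4000]
Step 2: x=[6.9110 11.1186] v=[-0.5900 0.7860]
Step 3: x=[6.8250 11.2331] v=[-0.8603 1.1445]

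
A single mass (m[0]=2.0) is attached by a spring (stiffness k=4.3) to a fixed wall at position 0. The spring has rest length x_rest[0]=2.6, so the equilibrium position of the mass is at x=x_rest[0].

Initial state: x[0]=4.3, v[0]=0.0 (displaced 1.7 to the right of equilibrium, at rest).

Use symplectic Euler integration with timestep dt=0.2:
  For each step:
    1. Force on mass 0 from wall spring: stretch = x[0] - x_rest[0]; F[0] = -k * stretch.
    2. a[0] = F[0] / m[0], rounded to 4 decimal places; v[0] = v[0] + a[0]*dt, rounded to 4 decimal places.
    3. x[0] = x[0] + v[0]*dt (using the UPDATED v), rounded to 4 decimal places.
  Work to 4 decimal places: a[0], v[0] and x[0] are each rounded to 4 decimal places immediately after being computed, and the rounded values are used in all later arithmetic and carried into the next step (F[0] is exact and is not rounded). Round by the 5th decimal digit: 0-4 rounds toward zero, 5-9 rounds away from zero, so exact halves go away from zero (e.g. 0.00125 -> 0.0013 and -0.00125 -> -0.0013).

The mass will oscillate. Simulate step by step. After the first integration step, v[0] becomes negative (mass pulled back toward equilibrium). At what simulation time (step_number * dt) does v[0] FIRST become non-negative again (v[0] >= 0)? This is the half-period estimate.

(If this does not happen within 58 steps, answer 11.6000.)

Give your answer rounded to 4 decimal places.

Answer: 2.2000

Derivation:
Step 0: x=[4.3000] v=[0.0000]
Step 1: x=[4.1538] v=[-0.7310]
Step 2: x=[3.8740] v=[-1.3991]
Step 3: x=[3.4846] v=[-1.9469]
Step 4: x=[3.0191] v=[-2.3273]
Step 5: x=[2.5176] v=[-2.5075]
Step 6: x=[2.0232] v=[-2.4721]
Step 7: x=[1.5784] v=[-2.2241]
Step 8: x=[1.2214] v=[-1.7848]
Step 9: x=[0.9830] v=[-1.1920]
Step 10: x=[0.8837] v=[-0.4967]
Step 11: x=[0.9320] v=[0.2413]
First v>=0 after going negative at step 11, time=2.2000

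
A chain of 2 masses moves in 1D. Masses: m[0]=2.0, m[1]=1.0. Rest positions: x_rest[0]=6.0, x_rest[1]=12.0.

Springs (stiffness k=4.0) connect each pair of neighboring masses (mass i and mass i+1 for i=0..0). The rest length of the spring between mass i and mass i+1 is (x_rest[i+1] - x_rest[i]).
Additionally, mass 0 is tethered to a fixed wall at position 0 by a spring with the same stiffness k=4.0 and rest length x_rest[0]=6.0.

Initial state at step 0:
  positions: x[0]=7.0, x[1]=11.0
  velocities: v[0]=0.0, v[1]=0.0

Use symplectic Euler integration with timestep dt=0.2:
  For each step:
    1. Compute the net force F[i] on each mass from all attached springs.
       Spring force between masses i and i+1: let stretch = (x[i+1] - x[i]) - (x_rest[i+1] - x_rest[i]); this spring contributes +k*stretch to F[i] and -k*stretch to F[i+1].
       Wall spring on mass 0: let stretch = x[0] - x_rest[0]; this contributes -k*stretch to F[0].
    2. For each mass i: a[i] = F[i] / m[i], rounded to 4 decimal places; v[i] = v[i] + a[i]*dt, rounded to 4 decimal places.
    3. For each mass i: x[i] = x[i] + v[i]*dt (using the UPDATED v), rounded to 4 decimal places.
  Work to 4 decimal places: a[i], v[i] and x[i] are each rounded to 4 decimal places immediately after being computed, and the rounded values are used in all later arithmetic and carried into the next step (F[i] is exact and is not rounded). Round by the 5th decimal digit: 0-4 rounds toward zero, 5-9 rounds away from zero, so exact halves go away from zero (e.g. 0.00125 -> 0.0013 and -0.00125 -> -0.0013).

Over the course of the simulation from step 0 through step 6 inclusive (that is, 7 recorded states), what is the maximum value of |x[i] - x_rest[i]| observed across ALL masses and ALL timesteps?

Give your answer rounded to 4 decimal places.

Answer: 1.2935

Derivation:
Step 0: x=[7.0000 11.0000] v=[0.0000 0.0000]
Step 1: x=[6.7600 11.3200] v=[-1.2000 1.6000]
Step 2: x=[6.3440 11.8704] v=[-2.0800 2.7520]
Step 3: x=[5.8626 12.4966] v=[-2.4070 3.1309]
Step 4: x=[5.4429 13.0213] v=[-2.0984 2.6237]
Step 5: x=[5.1941 13.2935] v=[-1.2442 1.3610]
Step 6: x=[5.1777 13.2298] v=[-0.0821 -0.3185]
Max displacement = 1.2935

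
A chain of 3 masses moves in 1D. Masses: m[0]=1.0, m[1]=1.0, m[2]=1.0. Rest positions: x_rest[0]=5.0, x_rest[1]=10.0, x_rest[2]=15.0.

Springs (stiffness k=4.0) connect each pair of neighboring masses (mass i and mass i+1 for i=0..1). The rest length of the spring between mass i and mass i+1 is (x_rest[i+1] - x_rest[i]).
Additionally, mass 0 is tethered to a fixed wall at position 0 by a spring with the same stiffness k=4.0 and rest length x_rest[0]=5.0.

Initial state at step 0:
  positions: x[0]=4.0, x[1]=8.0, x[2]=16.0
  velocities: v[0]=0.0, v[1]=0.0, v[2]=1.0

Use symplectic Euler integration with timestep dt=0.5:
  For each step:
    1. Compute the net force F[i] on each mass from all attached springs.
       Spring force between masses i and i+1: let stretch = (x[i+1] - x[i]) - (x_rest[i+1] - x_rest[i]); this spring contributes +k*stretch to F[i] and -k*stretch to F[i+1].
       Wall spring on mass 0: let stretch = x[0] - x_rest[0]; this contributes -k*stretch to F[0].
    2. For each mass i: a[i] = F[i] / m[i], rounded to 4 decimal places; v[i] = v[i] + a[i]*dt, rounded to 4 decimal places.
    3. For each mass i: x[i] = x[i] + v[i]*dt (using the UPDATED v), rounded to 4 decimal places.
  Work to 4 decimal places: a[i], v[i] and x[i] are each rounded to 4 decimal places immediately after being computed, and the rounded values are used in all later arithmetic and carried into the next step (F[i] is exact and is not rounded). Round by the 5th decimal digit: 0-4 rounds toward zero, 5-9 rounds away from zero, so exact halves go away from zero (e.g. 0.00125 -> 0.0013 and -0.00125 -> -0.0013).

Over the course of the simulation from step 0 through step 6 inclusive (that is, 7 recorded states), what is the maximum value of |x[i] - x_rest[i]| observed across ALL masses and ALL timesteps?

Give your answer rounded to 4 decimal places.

Step 0: x=[4.0000 8.0000 16.0000] v=[0.0000 0.0000 1.0000]
Step 1: x=[4.0000 12.0000 13.5000] v=[0.0000 8.0000 -5.0000]
Step 2: x=[8.0000 9.5000 14.5000] v=[8.0000 -5.0000 2.0000]
Step 3: x=[5.5000 10.5000 15.5000] v=[-5.0000 2.0000 2.0000]
Step 4: x=[2.5000 11.5000 16.5000] v=[-6.0000 2.0000 2.0000]
Step 5: x=[6.0000 8.5000 17.5000] v=[7.0000 -6.0000 2.0000]
Step 6: x=[6.0000 12.0000 14.5000] v=[0.0000 7.0000 -6.0000]
Max displacement = 3.0000

Answer: 3.0000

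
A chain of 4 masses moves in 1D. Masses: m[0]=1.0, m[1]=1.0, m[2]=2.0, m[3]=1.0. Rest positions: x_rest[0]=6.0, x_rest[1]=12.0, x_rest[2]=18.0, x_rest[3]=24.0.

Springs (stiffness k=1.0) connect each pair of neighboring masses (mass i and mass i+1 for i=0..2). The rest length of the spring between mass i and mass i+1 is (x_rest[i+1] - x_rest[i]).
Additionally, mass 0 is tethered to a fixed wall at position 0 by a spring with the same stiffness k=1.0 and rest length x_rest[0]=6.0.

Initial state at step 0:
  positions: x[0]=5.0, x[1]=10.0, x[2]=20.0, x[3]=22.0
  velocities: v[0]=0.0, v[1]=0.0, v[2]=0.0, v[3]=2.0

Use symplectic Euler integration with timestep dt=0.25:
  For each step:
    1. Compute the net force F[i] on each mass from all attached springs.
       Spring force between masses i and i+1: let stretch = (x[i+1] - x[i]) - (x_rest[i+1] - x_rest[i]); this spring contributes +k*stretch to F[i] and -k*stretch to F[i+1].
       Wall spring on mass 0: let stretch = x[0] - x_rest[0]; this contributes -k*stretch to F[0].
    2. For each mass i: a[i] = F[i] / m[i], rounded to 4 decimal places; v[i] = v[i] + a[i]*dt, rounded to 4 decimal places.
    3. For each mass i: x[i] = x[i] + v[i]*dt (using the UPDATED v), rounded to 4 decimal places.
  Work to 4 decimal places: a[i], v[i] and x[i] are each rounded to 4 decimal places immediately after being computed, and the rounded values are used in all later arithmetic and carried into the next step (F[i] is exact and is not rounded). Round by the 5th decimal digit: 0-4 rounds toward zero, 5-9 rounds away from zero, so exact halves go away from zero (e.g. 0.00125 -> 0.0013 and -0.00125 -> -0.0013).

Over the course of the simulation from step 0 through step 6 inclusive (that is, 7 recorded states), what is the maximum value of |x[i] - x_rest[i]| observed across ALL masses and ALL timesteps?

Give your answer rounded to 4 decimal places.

Answer: 3.4367

Derivation:
Step 0: x=[5.0000 10.0000 20.0000 22.0000] v=[0.0000 0.0000 0.0000 2.0000]
Step 1: x=[5.0000 10.3125 19.7500 22.7500] v=[0.0000 1.2500 -1.0000 3.0000]
Step 2: x=[5.0195 10.8828 19.2988 23.6875] v=[0.0781 2.2813 -1.8047 3.7500]
Step 3: x=[5.0918 11.6127 18.7218 24.7257] v=[0.2891 2.9195 -2.3081 4.1528]
Step 4: x=[5.2534 12.3794 18.1102 25.7637] v=[0.6464 3.0666 -2.4463 4.1518]
Step 5: x=[5.5321 13.0589 17.5587 26.6983] v=[1.1146 2.7178 -2.2060 3.7384]
Step 6: x=[5.9354 13.5492 17.1522 27.4367] v=[1.6133 1.9611 -1.6260 2.9535]
Max displacement = 3.4367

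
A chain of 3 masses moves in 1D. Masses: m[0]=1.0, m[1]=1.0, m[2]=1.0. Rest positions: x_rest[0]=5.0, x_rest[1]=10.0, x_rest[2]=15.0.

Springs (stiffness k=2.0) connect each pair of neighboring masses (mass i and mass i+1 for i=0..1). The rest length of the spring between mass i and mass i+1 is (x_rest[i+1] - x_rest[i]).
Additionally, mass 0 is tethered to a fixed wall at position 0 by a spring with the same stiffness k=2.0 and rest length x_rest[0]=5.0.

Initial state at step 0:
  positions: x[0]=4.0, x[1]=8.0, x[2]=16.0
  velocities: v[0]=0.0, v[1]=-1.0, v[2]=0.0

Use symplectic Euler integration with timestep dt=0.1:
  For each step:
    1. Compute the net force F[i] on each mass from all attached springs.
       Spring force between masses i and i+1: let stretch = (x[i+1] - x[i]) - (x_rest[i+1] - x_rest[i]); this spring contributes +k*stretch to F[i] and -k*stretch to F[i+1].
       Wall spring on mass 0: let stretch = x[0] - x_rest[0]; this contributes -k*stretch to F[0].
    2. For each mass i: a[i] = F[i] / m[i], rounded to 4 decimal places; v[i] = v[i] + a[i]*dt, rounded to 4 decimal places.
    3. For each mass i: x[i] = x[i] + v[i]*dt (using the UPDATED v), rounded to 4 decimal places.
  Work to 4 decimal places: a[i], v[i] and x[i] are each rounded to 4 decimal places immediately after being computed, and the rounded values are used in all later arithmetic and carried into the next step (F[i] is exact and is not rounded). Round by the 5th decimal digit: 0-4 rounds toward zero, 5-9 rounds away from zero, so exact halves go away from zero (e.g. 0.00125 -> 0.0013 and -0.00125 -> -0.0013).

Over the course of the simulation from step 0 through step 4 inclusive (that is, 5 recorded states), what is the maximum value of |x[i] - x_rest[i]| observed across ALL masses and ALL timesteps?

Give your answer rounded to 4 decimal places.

Answer: 2.0200

Derivation:
Step 0: x=[4.0000 8.0000 16.0000] v=[0.0000 -1.0000 0.0000]
Step 1: x=[4.0000 7.9800 15.9400] v=[0.0000 -0.2000 -0.6000]
Step 2: x=[3.9996 8.0396 15.8208] v=[-0.0040 0.5960 -1.1920]
Step 3: x=[4.0000 8.1740 15.6460] v=[0.0041 1.3442 -1.7482]
Step 4: x=[4.0039 8.3744 15.4217] v=[0.0389 2.0038 -2.2426]
Max displacement = 2.0200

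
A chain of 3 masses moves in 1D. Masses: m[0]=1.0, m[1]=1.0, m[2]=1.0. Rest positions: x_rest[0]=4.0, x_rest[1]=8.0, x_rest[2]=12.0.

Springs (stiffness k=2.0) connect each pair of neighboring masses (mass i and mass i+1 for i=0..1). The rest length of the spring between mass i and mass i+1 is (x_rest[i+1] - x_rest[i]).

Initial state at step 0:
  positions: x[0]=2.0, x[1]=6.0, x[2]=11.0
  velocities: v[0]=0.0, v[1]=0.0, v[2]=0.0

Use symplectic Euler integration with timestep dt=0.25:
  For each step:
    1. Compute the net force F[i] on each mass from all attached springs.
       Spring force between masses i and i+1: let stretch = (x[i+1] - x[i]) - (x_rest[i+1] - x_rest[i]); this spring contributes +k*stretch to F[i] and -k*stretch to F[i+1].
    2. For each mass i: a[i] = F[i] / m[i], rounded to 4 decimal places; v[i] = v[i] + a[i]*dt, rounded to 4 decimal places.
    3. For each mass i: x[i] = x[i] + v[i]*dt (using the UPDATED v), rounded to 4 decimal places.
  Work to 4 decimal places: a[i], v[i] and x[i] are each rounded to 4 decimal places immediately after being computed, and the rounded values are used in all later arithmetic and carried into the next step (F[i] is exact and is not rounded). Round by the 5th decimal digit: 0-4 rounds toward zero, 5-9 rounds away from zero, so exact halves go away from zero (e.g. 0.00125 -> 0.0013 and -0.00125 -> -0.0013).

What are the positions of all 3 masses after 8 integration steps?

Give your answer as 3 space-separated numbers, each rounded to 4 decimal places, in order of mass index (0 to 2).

Answer: 2.9335 6.1422 9.9247

Derivation:
Step 0: x=[2.0000 6.0000 11.0000] v=[0.0000 0.0000 0.0000]
Step 1: x=[2.0000 6.1250 10.8750] v=[0.0000 0.5000 -0.5000]
Step 2: x=[2.0156 6.3281 10.6563] v=[0.0625 0.8125 -0.8750]
Step 3: x=[2.0703 6.5332 10.3965] v=[0.2188 0.8204 -1.0391]
Step 4: x=[2.1829 6.6634 10.1538] v=[0.4503 0.5206 -0.9708]
Step 5: x=[2.3556 6.6698 9.9748] v=[0.6906 0.0256 -0.7160]
Step 6: x=[2.5675 6.5501 9.8827] v=[0.8477 -0.4790 -0.3685]
Step 7: x=[2.7773 6.3491 9.8740] v=[0.8390 -0.8040 -0.0348]
Step 8: x=[2.9335 6.1422 9.9247] v=[0.6249 -0.8275 0.2028]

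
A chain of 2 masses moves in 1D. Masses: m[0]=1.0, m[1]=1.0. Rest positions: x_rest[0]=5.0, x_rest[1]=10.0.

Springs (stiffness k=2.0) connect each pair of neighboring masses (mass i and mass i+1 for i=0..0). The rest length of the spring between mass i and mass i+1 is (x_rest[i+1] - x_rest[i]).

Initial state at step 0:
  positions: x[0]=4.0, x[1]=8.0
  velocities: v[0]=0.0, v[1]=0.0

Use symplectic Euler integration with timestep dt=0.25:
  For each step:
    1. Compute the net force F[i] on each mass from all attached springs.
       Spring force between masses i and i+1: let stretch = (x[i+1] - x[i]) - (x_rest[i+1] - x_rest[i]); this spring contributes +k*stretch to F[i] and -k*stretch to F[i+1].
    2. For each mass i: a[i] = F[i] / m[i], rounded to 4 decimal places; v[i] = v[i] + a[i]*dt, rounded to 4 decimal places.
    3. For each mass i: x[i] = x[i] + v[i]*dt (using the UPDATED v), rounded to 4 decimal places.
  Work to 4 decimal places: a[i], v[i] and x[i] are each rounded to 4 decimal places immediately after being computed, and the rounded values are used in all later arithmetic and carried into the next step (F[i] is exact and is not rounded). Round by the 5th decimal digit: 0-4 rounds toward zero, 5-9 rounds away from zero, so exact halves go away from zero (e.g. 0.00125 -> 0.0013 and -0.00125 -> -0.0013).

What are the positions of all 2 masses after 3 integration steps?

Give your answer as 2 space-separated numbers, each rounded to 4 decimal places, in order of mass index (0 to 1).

Answer: 3.3985 8.6016

Derivation:
Step 0: x=[4.0000 8.0000] v=[0.0000 0.0000]
Step 1: x=[3.8750 8.1250] v=[-0.5000 0.5000]
Step 2: x=[3.6563 8.3438] v=[-0.8750 0.8750]
Step 3: x=[3.3985 8.6016] v=[-1.0313 1.0313]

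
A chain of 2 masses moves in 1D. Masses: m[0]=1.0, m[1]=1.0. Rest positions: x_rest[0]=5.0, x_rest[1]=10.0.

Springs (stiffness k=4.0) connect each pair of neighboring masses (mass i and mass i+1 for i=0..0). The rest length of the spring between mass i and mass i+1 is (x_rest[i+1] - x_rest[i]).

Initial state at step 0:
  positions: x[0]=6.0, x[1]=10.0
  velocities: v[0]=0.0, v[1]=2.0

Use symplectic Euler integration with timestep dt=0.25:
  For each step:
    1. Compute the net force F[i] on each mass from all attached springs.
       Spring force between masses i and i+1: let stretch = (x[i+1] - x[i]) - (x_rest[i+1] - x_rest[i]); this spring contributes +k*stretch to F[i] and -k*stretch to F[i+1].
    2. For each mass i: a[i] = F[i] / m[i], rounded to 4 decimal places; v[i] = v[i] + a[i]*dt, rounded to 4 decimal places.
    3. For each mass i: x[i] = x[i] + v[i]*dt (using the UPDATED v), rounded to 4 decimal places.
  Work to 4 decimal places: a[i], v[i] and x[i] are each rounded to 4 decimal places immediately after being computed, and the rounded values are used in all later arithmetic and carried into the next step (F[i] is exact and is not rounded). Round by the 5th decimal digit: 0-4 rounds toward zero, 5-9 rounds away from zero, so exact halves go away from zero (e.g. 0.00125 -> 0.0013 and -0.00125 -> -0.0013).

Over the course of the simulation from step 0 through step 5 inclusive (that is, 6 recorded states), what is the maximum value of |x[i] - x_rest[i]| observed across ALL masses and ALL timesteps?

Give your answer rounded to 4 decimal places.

Step 0: x=[6.0000 10.0000] v=[0.0000 2.0000]
Step 1: x=[5.7500 10.7500] v=[-1.0000 3.0000]
Step 2: x=[5.5000 11.5000] v=[-1.0000 3.0000]
Step 3: x=[5.5000 12.0000] v=[0.0000 2.0000]
Step 4: x=[5.8750 12.1250] v=[1.5000 0.5000]
Step 5: x=[6.5625 11.9375] v=[2.7500 -0.7500]
Max displacement = 2.1250

Answer: 2.1250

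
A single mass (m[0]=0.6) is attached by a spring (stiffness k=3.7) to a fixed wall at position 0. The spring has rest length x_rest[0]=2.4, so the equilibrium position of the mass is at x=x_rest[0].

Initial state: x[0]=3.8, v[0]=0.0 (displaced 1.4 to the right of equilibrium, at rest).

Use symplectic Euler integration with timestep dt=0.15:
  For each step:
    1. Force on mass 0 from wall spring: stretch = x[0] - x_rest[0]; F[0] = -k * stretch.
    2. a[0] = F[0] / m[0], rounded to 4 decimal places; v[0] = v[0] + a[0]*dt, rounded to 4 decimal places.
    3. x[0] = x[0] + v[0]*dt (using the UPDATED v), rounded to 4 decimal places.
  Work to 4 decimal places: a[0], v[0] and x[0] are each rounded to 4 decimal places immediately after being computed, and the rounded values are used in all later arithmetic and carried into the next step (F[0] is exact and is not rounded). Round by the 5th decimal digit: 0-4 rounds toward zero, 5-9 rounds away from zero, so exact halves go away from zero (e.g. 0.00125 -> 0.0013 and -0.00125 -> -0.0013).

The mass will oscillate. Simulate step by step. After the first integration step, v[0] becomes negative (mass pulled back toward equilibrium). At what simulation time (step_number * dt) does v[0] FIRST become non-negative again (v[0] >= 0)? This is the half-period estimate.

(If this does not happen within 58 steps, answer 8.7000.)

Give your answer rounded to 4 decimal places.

Step 0: x=[3.8000] v=[0.0000]
Step 1: x=[3.6058] v=[-1.2950]
Step 2: x=[3.2442] v=[-2.4104]
Step 3: x=[2.7655] v=[-3.1913]
Step 4: x=[2.2361] v=[-3.5294]
Step 5: x=[1.7294] v=[-3.3778]
Step 6: x=[1.3158] v=[-2.7575]
Step 7: x=[1.0526] v=[-1.7546]
Step 8: x=[0.9764] v=[-0.5083]
Step 9: x=[1.0977] v=[0.8085]
First v>=0 after going negative at step 9, time=1.3500

Answer: 1.3500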